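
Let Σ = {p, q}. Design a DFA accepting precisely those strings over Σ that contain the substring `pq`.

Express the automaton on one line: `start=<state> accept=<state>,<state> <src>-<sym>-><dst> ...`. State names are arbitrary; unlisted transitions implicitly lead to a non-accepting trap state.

States A..B record the length of the longest prefix of `pq` that matches the current input suffix. Reaching C means `pq` has been seen, and we stay there forever. Accept from C.
With 3 states:
       p  q 
>  A   B  A 
   B   B  C 
 * C   C  C 
(> = start, * = accepting)

start=A accept=C A-p->B A-q->A B-p->B B-q->C C-p->C C-q->C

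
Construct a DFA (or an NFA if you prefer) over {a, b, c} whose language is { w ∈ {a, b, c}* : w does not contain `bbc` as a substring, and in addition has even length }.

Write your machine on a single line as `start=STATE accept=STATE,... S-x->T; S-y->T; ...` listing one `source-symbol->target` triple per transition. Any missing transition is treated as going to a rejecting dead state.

Run two small machines in parallel and take their product. One (4 states) tracks partial matches of the forbidden pattern `bbc`; the other (2 states) tracks the input length modulo 2. Each combined state is a pair, one component from each; accept when both components accept.
An 8-state machine:
        a   b   c  
>* S0   S1  S2  S1 
   S1   S0  S3  S0 
   S2   S0  S4  S0 
 * S3   S1  S5  S1 
 * S4   S1  S5  S6 
   S5   S0  S4  S7 
   S6   S7  S7  S7 
   S7   S6  S6  S6 
(> = start, * = accepting)

start=S0; accept=S0,S3,S4; S0-a->S1; S0-b->S2; S0-c->S1; S1-a->S0; S1-b->S3; S1-c->S0; S2-a->S0; S2-b->S4; S2-c->S0; S3-a->S1; S3-b->S5; S3-c->S1; S4-a->S1; S4-b->S5; S4-c->S6; S5-a->S0; S5-b->S4; S5-c->S7; S6-a->S7; S6-b->S7; S6-c->S7; S7-a->S6; S7-b->S6; S7-c->S6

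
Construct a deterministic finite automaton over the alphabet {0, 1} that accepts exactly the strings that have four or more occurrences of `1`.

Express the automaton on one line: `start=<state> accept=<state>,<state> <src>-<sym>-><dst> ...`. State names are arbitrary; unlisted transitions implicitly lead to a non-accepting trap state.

start=S0 accept=S4,S5 S0-0->S0 S0-1->S1 S1-0->S1 S1-1->S2 S2-0->S2 S2-1->S3 S3-0->S3 S3-1->S4 S4-0->S4 S4-1->S5 S5-0->S5 S5-1->S5

Only the number of `1`s matters, and only up to 5. Make a chain S0 → S1 → S2 → S3 → S4 → S5 advanced by each `1` (with S5 absorbing); every other symbol self-loops. The accepting set is {S4, S5}.
A 6-state machine:
        0   1  
>  S0   S0  S1 
   S1   S1  S2 
   S2   S2  S3 
   S3   S3  S4 
 * S4   S4  S5 
 * S5   S5  S5 
(> = start, * = accepting)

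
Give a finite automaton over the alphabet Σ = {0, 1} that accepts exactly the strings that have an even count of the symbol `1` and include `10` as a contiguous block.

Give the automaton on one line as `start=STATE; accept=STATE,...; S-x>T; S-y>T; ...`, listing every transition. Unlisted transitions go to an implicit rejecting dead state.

Run two small machines in parallel and take their product. The first has 2 states tracking the count of `1`s modulo 2; the second has 3 states tracking whether and how much of `10` has been seen. A product state is a pair (one from each), accepting exactly when both do.
5 states suffice.
        0   1  
>  q0   q0  q1 
   q1   q2  q3 
   q2   q2  q4 
   q3   q4  q1 
 * q4   q4  q2 
(> = start, * = accepting)

start=q0; accept=q4; q0-0>q0; q0-1>q1; q1-0>q2; q1-1>q3; q2-0>q2; q2-1>q4; q3-0>q4; q3-1>q1; q4-0>q4; q4-1>q2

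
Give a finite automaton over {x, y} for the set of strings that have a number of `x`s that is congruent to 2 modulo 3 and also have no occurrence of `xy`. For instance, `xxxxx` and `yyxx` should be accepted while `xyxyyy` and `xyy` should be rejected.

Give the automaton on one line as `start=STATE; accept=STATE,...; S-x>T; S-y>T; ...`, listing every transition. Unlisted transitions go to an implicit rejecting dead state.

start=q0; accept=q2; q0-x>q1; q0-y>q0; q1-x>q2; q1-y>q3; q2-x>q4; q2-y>q5; q3-x>q5; q3-y>q3; q4-x>q1; q4-y>q6; q5-x>q6; q5-y>q5; q6-x>q3; q6-y>q6

Build one automaton per condition and run them in lockstep. The first has 3 states tracking the count of `x`s modulo 3; the second has 3 states tracking partial matches of the forbidden pattern `xy`. A product state is a pair (one from each), accepting exactly when both do.
        x   y  
>  q0   q1  q0 
   q1   q2  q3 
 * q2   q4  q5 
   q3   q5  q3 
   q4   q1  q6 
   q5   q6  q5 
   q6   q3  q6 
(> = start, * = accepting)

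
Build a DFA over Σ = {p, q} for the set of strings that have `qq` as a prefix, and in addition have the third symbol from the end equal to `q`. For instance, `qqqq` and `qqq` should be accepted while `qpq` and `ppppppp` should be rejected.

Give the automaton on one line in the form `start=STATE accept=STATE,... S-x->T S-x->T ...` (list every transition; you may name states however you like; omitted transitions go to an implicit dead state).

start=s0 accept=s4,s5,s6,s7 s0-p->s1 s0-q->s2 s1-p->s1 s1-q->s1 s2-p->s1 s2-q->s3 s3-p->s4 s3-q->s5 s4-p->s6 s4-q->s7 s5-p->s4 s5-q->s5 s6-p->s8 s6-q->s9 s7-p->s10 s7-q->s3 s8-p->s8 s8-q->s9 s9-p->s10 s9-q->s3 s10-p->s6 s10-q->s7

Build one automaton per condition and run them in lockstep. The first has 4 states tracking whether the input so far still matches the prefix `qq`; the second has 15 states tracking the last 3 symbols read. A product state is a pair (one from each), accepting exactly when both do. After merging equivalent states the machine shrinks.
          p    q  
>  s0     s1   s2 
   s1     s1   s1 
   s2     s1   s3 
   s3     s4   s5 
 * s4     s6   s7 
 * s5     s4   s5 
 * s6     s8   s9 
 * s7    s10   s3 
   s8     s8   s9 
   s9    s10   s3 
   s10    s6   s7 
(> = start, * = accepting)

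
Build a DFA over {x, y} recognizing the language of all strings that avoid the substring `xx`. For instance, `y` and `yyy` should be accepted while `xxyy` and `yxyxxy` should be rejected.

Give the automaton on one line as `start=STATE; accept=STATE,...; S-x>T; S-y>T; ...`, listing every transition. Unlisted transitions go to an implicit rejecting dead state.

start=A; accept=A,B; A-x>B; A-y>A; B-x>C; B-y>A; C-x>C; C-y>C

This is the complement of 'contains `xx`'. Use the same substring-matching states — A through C holding how much of `xx` has just been matched — but flip the accepting set: everything except the trap C accepts.
With 3 states:
       x  y 
>* A   B  A 
 * B   C  A 
   C   C  C 
(> = start, * = accepting)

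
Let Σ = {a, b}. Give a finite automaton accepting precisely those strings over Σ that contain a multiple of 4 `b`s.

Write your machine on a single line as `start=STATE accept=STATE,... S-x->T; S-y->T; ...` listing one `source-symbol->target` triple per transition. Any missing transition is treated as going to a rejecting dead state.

start=s0; accept=s0; s0-a->s0; s0-b->s1; s1-a->s1; s1-b->s2; s2-a->s2; s2-b->s3; s3-a->s3; s3-b->s0

Keep the running count of `b`s modulo 4: each `b` advances along the cycle s0 → s1 → s2 → s3 → s0 while other symbols loop. Accept at s0.
        a   b  
>* s0   s0  s1 
   s1   s1  s2 
   s2   s2  s3 
   s3   s3  s0 
(> = start, * = accepting)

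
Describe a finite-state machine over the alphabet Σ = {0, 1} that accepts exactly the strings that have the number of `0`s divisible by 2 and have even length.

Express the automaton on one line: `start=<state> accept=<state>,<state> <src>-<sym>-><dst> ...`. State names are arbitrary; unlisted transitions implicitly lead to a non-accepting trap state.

Build one automaton per condition and run them in lockstep. One (2 states) tracks the count of `0`s modulo 2; the other (2 states) tracks the input length modulo 2. Each combined state is a pair, one component from each; accept when both components accept.
4 states suffice.
        0   1  
>* S0   S1  S2 
   S1   S0  S3 
   S2   S3  S0 
   S3   S2  S1 
(> = start, * = accepting)

start=S0 accept=S0 S0-0->S1 S0-1->S2 S1-0->S0 S1-1->S3 S2-0->S3 S2-1->S0 S3-0->S2 S3-1->S1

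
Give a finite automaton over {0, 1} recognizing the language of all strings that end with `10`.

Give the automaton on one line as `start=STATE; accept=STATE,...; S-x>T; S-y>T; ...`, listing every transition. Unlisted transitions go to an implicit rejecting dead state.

Remember how much of `10` the current input suffix matches. State q0 means no match yet; q1 means the last symbol is `1`; q2 means the last 2 symbols are `10`. Only q2 accepts. On a mismatch, fall back to the longest proper suffix that is still a prefix of `10`.
        0   1  
>  q0   q0  q1 
   q1   q2  q1 
 * q2   q0  q1 
(> = start, * = accepting)

start=q0; accept=q2; q0-0>q0; q0-1>q1; q1-0>q2; q1-1>q1; q2-0>q0; q2-1>q1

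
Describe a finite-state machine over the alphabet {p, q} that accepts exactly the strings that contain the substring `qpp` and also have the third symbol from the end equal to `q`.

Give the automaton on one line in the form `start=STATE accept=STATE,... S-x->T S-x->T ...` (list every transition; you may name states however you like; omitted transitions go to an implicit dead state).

Build one automaton per condition and run them in lockstep. One (4 states) tracks whether and how much of `qpp` has been seen; the other (15 states) tracks the last 3 symbols read. Each combined state is a pair, one component from each; accept when both components accept. Minimizing collapses redundant product states.
11 states suffice.
          p    q  
>  s0     s0   s1 
   s1     s2   s1 
   s2     s3   s1 
 * s3     s4   s5 
   s4     s4   s5 
   s5     s6   s7 
   s6     s3   s8 
   s7     s9  s10 
 * s8     s6   s7 
 * s9     s3   s8 
 * s10    s9  s10 
(> = start, * = accepting)

start=s0 accept=s3,s8,s9,s10 s0-p->s0 s0-q->s1 s1-p->s2 s1-q->s1 s2-p->s3 s2-q->s1 s3-p->s4 s3-q->s5 s4-p->s4 s4-q->s5 s5-p->s6 s5-q->s7 s6-p->s3 s6-q->s8 s7-p->s9 s7-q->s10 s8-p->s6 s8-q->s7 s9-p->s3 s9-q->s8 s10-p->s9 s10-q->s10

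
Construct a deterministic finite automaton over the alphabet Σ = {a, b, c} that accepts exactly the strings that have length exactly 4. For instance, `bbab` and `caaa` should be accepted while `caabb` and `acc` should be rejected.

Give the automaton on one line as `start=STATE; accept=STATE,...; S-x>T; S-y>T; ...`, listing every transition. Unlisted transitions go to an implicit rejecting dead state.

We only need to distinguish lengths 0, 1, …, 4, and '>4'. Chain q0 → q1 → q2 → q3 → q4 → q5 on every symbol, with q5 looping. Accepting states: {q4}.
6 states suffice.
        a   b   c  
>  q0   q1  q1  q1 
   q1   q2  q2  q2 
   q2   q3  q3  q3 
   q3   q4  q4  q4 
 * q4   q5  q5  q5 
   q5   q5  q5  q5 
(> = start, * = accepting)

start=q0; accept=q4; q0-a>q1; q0-b>q1; q0-c>q1; q1-a>q2; q1-b>q2; q1-c>q2; q2-a>q3; q2-b>q3; q2-c>q3; q3-a>q4; q3-b>q4; q3-c>q4; q4-a>q5; q4-b>q5; q4-c>q5; q5-a>q5; q5-b>q5; q5-c>q5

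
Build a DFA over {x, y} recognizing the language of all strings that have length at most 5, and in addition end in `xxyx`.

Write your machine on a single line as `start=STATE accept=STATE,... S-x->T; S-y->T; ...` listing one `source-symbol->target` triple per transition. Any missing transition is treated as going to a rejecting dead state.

Build one automaton per condition and run them in lockstep. The first has 7 states tracking the input length, saturating at 6; the second has 5 states tracking how much of the suffix `xxyx` has currently been matched. A product state is a pair (one from each), accepting exactly when both do. Minimizing collapses redundant product states.
9 states suffice.
        x   y  
>  q0   q1  q2 
   q1   q3  q4 
   q2   q5  q4 
   q3   q6  q7 
   q4   q4  q4 
   q5   q6  q4 
   q6   q4  q7 
   q7   q8  q4 
 * q8   q4  q4 
(> = start, * = accepting)

start=q0; accept=q8; q0-x->q1; q0-y->q2; q1-x->q3; q1-y->q4; q2-x->q5; q2-y->q4; q3-x->q6; q3-y->q7; q4-x->q4; q4-y->q4; q5-x->q6; q5-y->q4; q6-x->q4; q6-y->q7; q7-x->q8; q7-y->q4; q8-x->q4; q8-y->q4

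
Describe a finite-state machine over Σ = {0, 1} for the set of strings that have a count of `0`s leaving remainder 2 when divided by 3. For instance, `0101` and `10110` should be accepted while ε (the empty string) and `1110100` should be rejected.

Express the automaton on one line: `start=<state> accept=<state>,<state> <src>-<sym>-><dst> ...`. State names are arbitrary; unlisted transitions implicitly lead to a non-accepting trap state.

The only thing that matters is how many `0`s have appeared, reduced mod 3. Use one state per residue: A for 0, …, C for 2. Reading `0` moves to the next residue; anything else stays put. C is accepting.
A 3-state machine:
       0  1 
>  A   B  A 
   B   C  B 
 * C   A  C 
(> = start, * = accepting)

start=A accept=C A-0->B A-1->A B-0->C B-1->B C-0->A C-1->C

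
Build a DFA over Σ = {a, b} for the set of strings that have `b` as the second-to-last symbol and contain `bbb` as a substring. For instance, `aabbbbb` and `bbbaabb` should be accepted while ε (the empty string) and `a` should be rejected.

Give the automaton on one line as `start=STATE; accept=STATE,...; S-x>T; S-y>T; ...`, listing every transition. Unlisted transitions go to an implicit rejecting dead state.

Build one automaton per condition and run them in lockstep. One (7 states) tracks the last 2 symbols read; the other (4 states) tracks whether and how much of `bbb` has been seen. Each combined state is a pair, one component from each; accept when both components accept. Minimizing collapses redundant product states.
        a   b  
>  q0   q0  q1 
   q1   q0  q2 
   q2   q0  q3 
 * q3   q4  q3 
 * q4   q5  q6 
   q5   q5  q6 
   q6   q4  q3 
(> = start, * = accepting)

start=q0; accept=q3,q4; q0-a>q0; q0-b>q1; q1-a>q0; q1-b>q2; q2-a>q0; q2-b>q3; q3-a>q4; q3-b>q3; q4-a>q5; q4-b>q6; q5-a>q5; q5-b>q6; q6-a>q4; q6-b>q3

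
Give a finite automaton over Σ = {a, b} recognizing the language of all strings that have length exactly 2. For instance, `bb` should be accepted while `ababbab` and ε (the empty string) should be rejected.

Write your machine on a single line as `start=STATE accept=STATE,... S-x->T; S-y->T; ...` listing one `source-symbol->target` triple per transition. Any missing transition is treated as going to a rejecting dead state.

start=q0; accept=q2; q0-a->q1; q0-b->q1; q1-a->q2; q1-b->q2; q2-a->q3; q2-b->q3; q3-a->q3; q3-b->q3

Count input length up to 3: every symbol moves from q0 toward q3, which means 'more than 2' and absorbs. Accept from {q2}.
        a   b  
>  q0   q1  q1 
   q1   q2  q2 
 * q2   q3  q3 
   q3   q3  q3 
(> = start, * = accepting)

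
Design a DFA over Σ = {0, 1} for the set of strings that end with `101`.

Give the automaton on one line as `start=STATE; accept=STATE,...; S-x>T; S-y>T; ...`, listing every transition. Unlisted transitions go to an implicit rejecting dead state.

start=S0; accept=S3; S0-0>S0; S0-1>S1; S1-0>S2; S1-1>S1; S2-0>S0; S2-1>S3; S3-0>S2; S3-1>S1

Remember how much of `101` the current input suffix matches. State S0 means no match yet; S1 means the last symbol is `1`; S2 means the last 2 symbols are `10`; S3 means the last 3 symbols are `101`. Only S3 accepts. On a mismatch, fall back to the longest proper suffix that is still a prefix of `101`.
4 states suffice.
        0   1  
>  S0   S0  S1 
   S1   S2  S1 
   S2   S0  S3 
 * S3   S2  S1 
(> = start, * = accepting)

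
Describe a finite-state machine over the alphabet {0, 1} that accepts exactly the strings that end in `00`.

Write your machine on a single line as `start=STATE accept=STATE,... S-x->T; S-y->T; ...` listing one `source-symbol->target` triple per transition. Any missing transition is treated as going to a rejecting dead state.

Let each state record the length of the longest suffix of the input read so far that is also a prefix of `00`. q1 means the last symbol is `0`; q2 means the last 2 symbols are `00`. Accept only at q2, where the string currently ends in `00`.
        0   1  
>  q0   q1  q0 
   q1   q2  q0 
 * q2   q2  q0 
(> = start, * = accepting)

start=q0; accept=q2; q0-0->q1; q0-1->q0; q1-0->q2; q1-1->q0; q2-0->q2; q2-1->q0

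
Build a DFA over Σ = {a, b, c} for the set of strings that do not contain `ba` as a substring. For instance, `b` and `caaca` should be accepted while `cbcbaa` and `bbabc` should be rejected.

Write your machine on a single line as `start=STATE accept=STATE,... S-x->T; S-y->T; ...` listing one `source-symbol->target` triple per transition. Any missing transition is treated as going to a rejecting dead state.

start=S0; accept=S0,S1; S0-a->S0; S0-b->S1; S0-c->S0; S1-a->S2; S1-b->S1; S1-c->S0; S2-a->S2; S2-b->S2; S2-c->S2

This is the complement of 'contains `ba`'. Use the same substring-matching states — S0 through S2 holding how much of `ba` has just been matched — but flip the accepting set: everything except the trap S2 accepts.
A 3-state machine:
        a   b   c  
>* S0   S0  S1  S0 
 * S1   S2  S1  S0 
   S2   S2  S2  S2 
(> = start, * = accepting)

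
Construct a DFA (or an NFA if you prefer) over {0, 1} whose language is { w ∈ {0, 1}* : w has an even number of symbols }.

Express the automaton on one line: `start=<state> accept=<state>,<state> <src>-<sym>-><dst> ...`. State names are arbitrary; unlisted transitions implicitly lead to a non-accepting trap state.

Only the length mod 2 matters, so use a 2-cycle: from any state, every input symbol moves to the next state, wrapping q1 back to q0. Mark q0 accepting.
With 2 states:
        0   1  
>* q0   q1  q1 
   q1   q0  q0 
(> = start, * = accepting)

start=q0 accept=q0 q0-0->q1 q0-1->q1 q1-0->q0 q1-1->q0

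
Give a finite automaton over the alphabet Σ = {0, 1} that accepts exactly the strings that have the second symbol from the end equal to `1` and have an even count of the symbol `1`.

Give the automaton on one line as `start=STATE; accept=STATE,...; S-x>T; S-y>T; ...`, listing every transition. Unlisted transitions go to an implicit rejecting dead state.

start=q0; accept=q3,q5; q0-0>q0; q0-1>q1; q1-0>q2; q1-1>q3; q2-0>q2; q2-1>q4; q3-0>q5; q3-1>q1; q4-0>q5; q4-1>q1; q5-0>q0; q5-1>q1

Handle the two conditions separately and then intersect. One (7 states) tracks the last 2 symbols read; the other (2 states) tracks the count of `1`s modulo 2. Each combined state is a pair, one component from each; accept when both components accept. Minimizing collapses redundant product states.
With 6 states:
        0   1  
>  q0   q0  q1 
   q1   q2  q3 
   q2   q2  q4 
 * q3   q5  q1 
   q4   q5  q1 
 * q5   q0  q1 
(> = start, * = accepting)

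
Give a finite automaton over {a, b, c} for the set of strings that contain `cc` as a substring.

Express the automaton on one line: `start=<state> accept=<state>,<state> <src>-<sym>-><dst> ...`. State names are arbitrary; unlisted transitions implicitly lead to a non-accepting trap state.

States q0..q1 record the length of the longest prefix of `cc` that matches the current input suffix. Reaching q2 means `cc` has been seen, and we stay there forever. Accept from q2.
        a   b   c  
>  q0   q0  q0  q1 
   q1   q0  q0  q2 
 * q2   q2  q2  q2 
(> = start, * = accepting)

start=q0 accept=q2 q0-a->q0 q0-b->q0 q0-c->q1 q1-a->q0 q1-b->q0 q1-c->q2 q2-a->q2 q2-b->q2 q2-c->q2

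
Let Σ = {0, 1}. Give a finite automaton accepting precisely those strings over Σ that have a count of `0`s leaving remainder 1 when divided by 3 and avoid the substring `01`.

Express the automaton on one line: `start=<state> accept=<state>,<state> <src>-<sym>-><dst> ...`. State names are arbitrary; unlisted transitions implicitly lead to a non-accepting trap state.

Handle the two conditions separately and then intersect. The first has 3 states tracking the count of `0`s modulo 3; the second has 3 states tracking partial matches of the forbidden pattern `01`. A product state is a pair (one from each), accepting exactly when both do. Minimizing collapses redundant product states.
        0   1  
>  q0   q1  q0 
 * q1   q2  q3 
   q2   q4  q3 
   q3   q3  q3 
   q4   q1  q3 
(> = start, * = accepting)

start=q0 accept=q1 q0-0->q1 q0-1->q0 q1-0->q2 q1-1->q3 q2-0->q4 q2-1->q3 q3-0->q3 q3-1->q3 q4-0->q1 q4-1->q3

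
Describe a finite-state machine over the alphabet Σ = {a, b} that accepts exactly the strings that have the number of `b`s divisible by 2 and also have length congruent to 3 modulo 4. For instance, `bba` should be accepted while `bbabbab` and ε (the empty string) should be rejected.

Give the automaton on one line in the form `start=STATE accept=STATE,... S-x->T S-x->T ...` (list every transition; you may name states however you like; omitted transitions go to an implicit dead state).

Handle the two conditions separately and then intersect. One (2 states) tracks the count of `b`s modulo 2; the other (4 states) tracks the input length modulo 4. Each combined state is a pair, one component from each; accept when both components accept.
8 states suffice.
        a   b  
>  S0   S1  S2 
   S1   S3  S4 
   S2   S4  S3 
   S3   S5  S6 
   S4   S6  S5 
 * S5   S0  S7 
   S6   S7  S0 
   S7   S2  S1 
(> = start, * = accepting)

start=S0 accept=S5 S0-a->S1 S0-b->S2 S1-a->S3 S1-b->S4 S2-a->S4 S2-b->S3 S3-a->S5 S3-b->S6 S4-a->S6 S4-b->S5 S5-a->S0 S5-b->S7 S6-a->S7 S6-b->S0 S7-a->S2 S7-b->S1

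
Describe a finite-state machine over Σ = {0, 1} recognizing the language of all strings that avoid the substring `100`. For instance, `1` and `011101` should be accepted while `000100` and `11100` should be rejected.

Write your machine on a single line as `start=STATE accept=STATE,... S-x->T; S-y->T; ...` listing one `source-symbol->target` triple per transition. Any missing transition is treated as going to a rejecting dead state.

start=A; accept=A,B,C; A-0->A; A-1->B; B-0->C; B-1->B; C-0->D; C-1->B; D-0->D; D-1->D

This is the complement of 'contains `100`'. Use the same substring-matching states — A through D holding how much of `100` has just been matched — but flip the accepting set: everything except the trap D accepts.
A 4-state machine:
       0  1 
>* A   A  B 
 * B   C  B 
 * C   D  B 
   D   D  D 
(> = start, * = accepting)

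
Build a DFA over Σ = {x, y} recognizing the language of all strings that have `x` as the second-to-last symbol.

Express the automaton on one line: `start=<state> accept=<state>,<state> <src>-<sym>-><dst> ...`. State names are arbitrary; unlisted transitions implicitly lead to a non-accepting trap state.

Because acceptance depends on a position counted from the end, the machine has to buffer the most recent 2 symbols. Make each state the string of the last up-to-2 symbols read; on input `x` shift the window left and append `x`. Accept when the buffered window has length 2 and begins with `x`.
7 states suffice.
        x   y  
>  S0   S1  S2 
   S1   S3  S4 
   S2   S5  S6 
 * S3   S3  S4 
 * S4   S5  S6 
   S5   S3  S4 
   S6   S5  S6 
(> = start, * = accepting)

start=S0 accept=S3,S4 S0-x->S1 S0-y->S2 S1-x->S3 S1-y->S4 S2-x->S5 S2-y->S6 S3-x->S3 S3-y->S4 S4-x->S5 S4-y->S6 S5-x->S3 S5-y->S4 S6-x->S5 S6-y->S6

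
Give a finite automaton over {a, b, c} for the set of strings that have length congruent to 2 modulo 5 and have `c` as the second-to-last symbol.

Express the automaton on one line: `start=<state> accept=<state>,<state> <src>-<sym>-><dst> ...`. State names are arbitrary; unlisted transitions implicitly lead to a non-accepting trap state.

start=S0 accept=S4 S0-a->S1 S0-b->S1 S0-c->S2 S1-a->S3 S1-b->S3 S1-c->S3 S2-a->S4 S2-b->S4 S2-c->S4 S3-a->S5 S3-b->S5 S3-c->S5 S4-a->S5 S4-b->S5 S4-c->S5 S5-a->S6 S5-b->S6 S5-c->S6 S6-a->S0 S6-b->S0 S6-c->S0

Handle the two conditions separately and then intersect. The first has 5 states tracking the input length modulo 5; the second has 13 states tracking the last 2 symbols read. A product state is a pair (one from each), accepting exactly when both do. Equivalent product states are then merged.
A 7-state machine:
        a   b   c  
>  S0   S1  S1  S2 
   S1   S3  S3  S3 
   S2   S4  S4  S4 
   S3   S5  S5  S5 
 * S4   S5  S5  S5 
   S5   S6  S6  S6 
   S6   S0  S0  S0 
(> = start, * = accepting)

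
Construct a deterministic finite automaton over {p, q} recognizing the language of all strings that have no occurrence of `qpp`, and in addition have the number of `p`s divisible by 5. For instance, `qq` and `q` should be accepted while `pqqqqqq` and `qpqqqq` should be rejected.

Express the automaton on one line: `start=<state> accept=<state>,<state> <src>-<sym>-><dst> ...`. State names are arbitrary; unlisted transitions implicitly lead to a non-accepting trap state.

Handle the two conditions separately and then intersect. One (4 states) tracks partial matches of the forbidden pattern `qpp`; the other (5 states) tracks the count of `p`s modulo 5. Each combined state is a pair, one component from each; accept when both components accept. Equivalent product states are then merged.
A 16-state machine:
          p    q  
>* S0     S1   S2 
   S1     S3   S4 
 * S2     S5   S2 
   S3     S6   S7 
   S4     S8   S4 
   S5     S9   S4 
   S6    S10  S11 
   S7    S12   S7 
   S8     S9   S7 
   S9     S9   S9 
   S10    S0  S13 
   S11   S14  S11 
   S12    S9  S11 
   S13   S15  S13 
   S14    S9  S13 
 * S15    S9   S2 
(> = start, * = accepting)

start=S0 accept=S0,S2,S15 S0-p->S1 S0-q->S2 S1-p->S3 S1-q->S4 S2-p->S5 S2-q->S2 S3-p->S6 S3-q->S7 S4-p->S8 S4-q->S4 S5-p->S9 S5-q->S4 S6-p->S10 S6-q->S11 S7-p->S12 S7-q->S7 S8-p->S9 S8-q->S7 S9-p->S9 S9-q->S9 S10-p->S0 S10-q->S13 S11-p->S14 S11-q->S11 S12-p->S9 S12-q->S11 S13-p->S15 S13-q->S13 S14-p->S9 S14-q->S13 S15-p->S9 S15-q->S2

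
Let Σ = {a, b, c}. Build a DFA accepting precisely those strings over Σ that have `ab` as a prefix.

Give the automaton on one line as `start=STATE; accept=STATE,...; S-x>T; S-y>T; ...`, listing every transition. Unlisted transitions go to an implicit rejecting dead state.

start=s0; accept=s2; s0-a>s1; s0-b>s3; s0-c>s3; s1-a>s3; s1-b>s2; s1-c>s3; s2-a>s2; s2-b>s2; s2-c>s2; s3-a>s3; s3-b>s3; s3-c>s3

Check the first 2 symbols one by one: s0 through s1 record how many have matched `ab` so far; any wrong symbol goes to the dead state s3. After all 2 match we enter the accepting sink s2.
4 states suffice.
        a   b   c  
>  s0   s1  s3  s3 
   s1   s3  s2  s3 
 * s2   s2  s2  s2 
   s3   s3  s3  s3 
(> = start, * = accepting)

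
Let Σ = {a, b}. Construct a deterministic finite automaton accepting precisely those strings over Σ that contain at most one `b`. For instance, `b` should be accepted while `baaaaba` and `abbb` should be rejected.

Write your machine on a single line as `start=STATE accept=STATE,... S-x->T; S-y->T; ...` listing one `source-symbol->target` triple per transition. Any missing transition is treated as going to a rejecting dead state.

start=s0; accept=s0,s1; s0-a->s0; s0-b->s1; s1-a->s1; s1-b->s2; s2-a->s2; s2-b->s2

Only the number of `b`s matters, and only up to 2. Make a chain s0 → s1 → s2 advanced by each `b` (with s2 absorbing); every other symbol self-loops. The accepting set is {s0, s1}.
3 states suffice.
        a   b  
>* s0   s0  s1 
 * s1   s1  s2 
   s2   s2  s2 
(> = start, * = accepting)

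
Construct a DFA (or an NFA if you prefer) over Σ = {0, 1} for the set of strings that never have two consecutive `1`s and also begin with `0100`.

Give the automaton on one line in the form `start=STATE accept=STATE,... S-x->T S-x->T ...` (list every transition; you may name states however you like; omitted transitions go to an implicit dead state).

start=s0 accept=s5,s6 s0-0->s1 s0-1->s2 s1-0->s2 s1-1->s3 s2-0->s2 s2-1->s2 s3-0->s4 s3-1->s2 s4-0->s5 s4-1->s2 s5-0->s5 s5-1->s6 s6-0->s5 s6-1->s2

Build one automaton per condition and run them in lockstep. The first has 3 states tracking partial matches of the forbidden pattern `11`; the second has 6 states tracking whether the input so far still matches the prefix `0100`. A product state is a pair (one from each), accepting exactly when both do. After merging equivalent states the machine shrinks.
        0   1  
>  s0   s1  s2 
   s1   s2  s3 
   s2   s2  s2 
   s3   s4  s2 
   s4   s5  s2 
 * s5   s5  s6 
 * s6   s5  s2 
(> = start, * = accepting)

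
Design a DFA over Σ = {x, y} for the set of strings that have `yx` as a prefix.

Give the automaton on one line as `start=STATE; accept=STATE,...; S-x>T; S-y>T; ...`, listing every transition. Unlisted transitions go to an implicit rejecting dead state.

start=S0; accept=S2; S0-x>S3; S0-y>S1; S1-x>S2; S1-y>S3; S2-x>S2; S2-y>S2; S3-x>S3; S3-y>S3

Walk along `yx` while the input agrees: from S0 take `y` to S1, and so on. Any deviation drops to the rejecting sink S3. Once S2 is reached the prefix is confirmed and every continuation is accepted.
        x   y  
>  S0   S3  S1 
   S1   S2  S3 
 * S2   S2  S2 
   S3   S3  S3 
(> = start, * = accepting)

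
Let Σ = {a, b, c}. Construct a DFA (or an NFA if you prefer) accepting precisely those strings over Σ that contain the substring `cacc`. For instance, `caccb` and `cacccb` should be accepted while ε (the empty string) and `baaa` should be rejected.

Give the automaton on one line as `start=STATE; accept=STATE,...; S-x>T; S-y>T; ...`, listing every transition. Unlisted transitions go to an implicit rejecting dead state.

start=S0; accept=S4; S0-a>S0; S0-b>S0; S0-c>S1; S1-a>S2; S1-b>S0; S1-c>S1; S2-a>S0; S2-b>S0; S2-c>S3; S3-a>S2; S3-b>S0; S3-c>S4; S4-a>S4; S4-b>S4; S4-c>S4

States S0..S3 record the length of the longest prefix of `cacc` that matches the current input suffix. Reaching S4 means `cacc` has been seen, and we stay there forever. Accept from S4.
A 5-state machine:
        a   b   c  
>  S0   S0  S0  S1 
   S1   S2  S0  S1 
   S2   S0  S0  S3 
   S3   S2  S0  S4 
 * S4   S4  S4  S4 
(> = start, * = accepting)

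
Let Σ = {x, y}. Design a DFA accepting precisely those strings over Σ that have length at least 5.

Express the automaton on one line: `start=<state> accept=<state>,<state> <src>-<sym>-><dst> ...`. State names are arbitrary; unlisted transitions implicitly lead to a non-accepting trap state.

Count input length up to 6: every symbol moves from q0 toward q6, which means 'more than 5' and absorbs. Accept from {q5, q6}.
        x   y  
>  q0   q1  q1 
   q1   q2  q2 
   q2   q3  q3 
   q3   q4  q4 
   q4   q5  q5 
 * q5   q6  q6 
 * q6   q6  q6 
(> = start, * = accepting)

start=q0 accept=q5,q6 q0-x->q1 q0-y->q1 q1-x->q2 q1-y->q2 q2-x->q3 q2-y->q3 q3-x->q4 q3-y->q4 q4-x->q5 q4-y->q5 q5-x->q6 q5-y->q6 q6-x->q6 q6-y->q6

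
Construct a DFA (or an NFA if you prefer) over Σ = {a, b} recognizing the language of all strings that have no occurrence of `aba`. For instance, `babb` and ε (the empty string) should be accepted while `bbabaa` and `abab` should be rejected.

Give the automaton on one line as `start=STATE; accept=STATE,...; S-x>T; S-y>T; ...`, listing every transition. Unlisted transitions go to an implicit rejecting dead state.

Track partial matches of the forbidden pattern `aba`. State s3 is a dead state reached once `aba` has occurred; every other state accepts. s0 means no part of `aba` is currently matched.
A 4-state machine:
        a   b  
>* s0   s1  s0 
 * s1   s1  s2 
 * s2   s3  s0 
   s3   s3  s3 
(> = start, * = accepting)

start=s0; accept=s0,s1,s2; s0-a>s1; s0-b>s0; s1-a>s1; s1-b>s2; s2-a>s3; s2-b>s0; s3-a>s3; s3-b>s3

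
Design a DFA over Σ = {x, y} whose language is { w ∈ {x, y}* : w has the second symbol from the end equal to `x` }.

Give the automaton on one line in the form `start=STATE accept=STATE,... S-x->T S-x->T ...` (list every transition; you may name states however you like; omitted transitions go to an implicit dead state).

Because acceptance depends on a position counted from the end, the machine has to buffer the most recent 2 symbols. Make each state the string of the last up-to-2 symbols read; on input `x` shift the window left and append `x`. Accept when the buffered window has length 2 and begins with `x`.
        x   y  
>  S0   S1  S2 
   S1   S3  S4 
   S2   S5  S6 
 * S3   S3  S4 
 * S4   S5  S6 
   S5   S3  S4 
   S6   S5  S6 
(> = start, * = accepting)

start=S0 accept=S3,S4 S0-x->S1 S0-y->S2 S1-x->S3 S1-y->S4 S2-x->S5 S2-y->S6 S3-x->S3 S3-y->S4 S4-x->S5 S4-y->S6 S5-x->S3 S5-y->S4 S6-x->S5 S6-y->S6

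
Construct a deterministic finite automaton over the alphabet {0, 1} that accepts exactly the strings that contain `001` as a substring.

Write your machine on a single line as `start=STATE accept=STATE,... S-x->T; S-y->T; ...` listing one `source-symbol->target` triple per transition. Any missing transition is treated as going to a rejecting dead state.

start=S0; accept=S3; S0-0->S1; S0-1->S0; S1-0->S2; S1-1->S0; S2-0->S2; S2-1->S3; S3-0->S3; S3-1->S3

Track how much of `001` has been matched so far: state S0 is no progress, S3 is the absorbing accept state reached once `001` has occurred. Intermediate states record partial matches; on a mismatch, fall back to the longest reusable overlap.
A 4-state machine:
        0   1  
>  S0   S1  S0 
   S1   S2  S0 
   S2   S2  S3 
 * S3   S3  S3 
(> = start, * = accepting)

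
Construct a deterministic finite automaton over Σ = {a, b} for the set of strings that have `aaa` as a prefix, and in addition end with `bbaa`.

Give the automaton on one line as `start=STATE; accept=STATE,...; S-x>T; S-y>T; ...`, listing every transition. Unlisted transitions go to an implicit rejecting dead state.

start=q0; accept=q12; q0-a>q1; q0-b>q2; q1-a>q3; q1-b>q2; q2-a>q4; q2-b>q5; q3-a>q6; q3-b>q2; q4-a>q4; q4-b>q2; q5-a>q7; q5-b>q5; q6-a>q6; q6-b>q8; q7-a>q9; q7-b>q2; q8-a>q6; q8-b>q10; q9-a>q4; q9-b>q2; q10-a>q11; q10-b>q10; q11-a>q12; q11-b>q8; q12-a>q6; q12-b>q8

Build one automaton per condition and run them in lockstep. One (5 states) tracks whether the input so far still matches the prefix `aaa`; the other (5 states) tracks how much of the suffix `bbaa` has currently been matched. Each combined state is a pair, one component from each; accept when both components accept.
13 states suffice.
          a    b  
>  q0     q1   q2 
   q1     q3   q2 
   q2     q4   q5 
   q3     q6   q2 
   q4     q4   q2 
   q5     q7   q5 
   q6     q6   q8 
   q7     q9   q2 
   q8     q6  q10 
   q9     q4   q2 
   q10   q11  q10 
   q11   q12   q8 
 * q12    q6   q8 
(> = start, * = accepting)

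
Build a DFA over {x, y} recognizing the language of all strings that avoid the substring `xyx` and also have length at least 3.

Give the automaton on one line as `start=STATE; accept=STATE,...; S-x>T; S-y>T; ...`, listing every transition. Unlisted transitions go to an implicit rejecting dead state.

Handle the two conditions separately and then intersect. The first has 4 states tracking partial matches of the forbidden pattern `xyx`; the second has 5 states tracking the input length, saturating at 4. A product state is a pair (one from each), accepting exactly when both do. After merging equivalent states the machine shrinks.
With 10 states:
        x   y  
>  s0   s1  s2 
   s1   s3  s4 
   s2   s3  s5 
   s3   s6  s7 
   s4   s8  s9 
   s5   s6  s9 
 * s6   s6  s7 
 * s7   s8  s9 
   s8   s8  s8 
 * s9   s6  s9 
(> = start, * = accepting)

start=s0; accept=s6,s7,s9; s0-x>s1; s0-y>s2; s1-x>s3; s1-y>s4; s2-x>s3; s2-y>s5; s3-x>s6; s3-y>s7; s4-x>s8; s4-y>s9; s5-x>s6; s5-y>s9; s6-x>s6; s6-y>s7; s7-x>s8; s7-y>s9; s8-x>s8; s8-y>s8; s9-x>s6; s9-y>s9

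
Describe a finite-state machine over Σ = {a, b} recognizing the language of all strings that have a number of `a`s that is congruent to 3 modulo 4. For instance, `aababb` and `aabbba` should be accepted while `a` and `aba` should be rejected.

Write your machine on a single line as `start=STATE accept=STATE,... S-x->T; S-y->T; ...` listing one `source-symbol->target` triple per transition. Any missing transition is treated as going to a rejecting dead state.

The only thing that matters is how many `a`s have appeared, reduced mod 4. Use one state per residue: q0 for 0, …, q3 for 3. Reading `a` moves to the next residue; anything else stays put. q3 is accepting.
        a   b  
>  q0   q1  q0 
   q1   q2  q1 
   q2   q3  q2 
 * q3   q0  q3 
(> = start, * = accepting)

start=q0; accept=q3; q0-a->q1; q0-b->q0; q1-a->q2; q1-b->q1; q2-a->q3; q2-b->q2; q3-a->q0; q3-b->q3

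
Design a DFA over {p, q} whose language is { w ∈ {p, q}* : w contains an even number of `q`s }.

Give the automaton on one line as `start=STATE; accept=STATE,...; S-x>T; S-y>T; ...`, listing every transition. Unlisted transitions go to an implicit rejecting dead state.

Keep the running count of `q`s modulo 2: each `q` advances along the cycle s0 → s1 → s0 while other symbols loop. Accept at s0.
With 2 states:
        p   q  
>* s0   s0  s1 
   s1   s1  s0 
(> = start, * = accepting)

start=s0; accept=s0; s0-p>s0; s0-q>s1; s1-p>s1; s1-q>s0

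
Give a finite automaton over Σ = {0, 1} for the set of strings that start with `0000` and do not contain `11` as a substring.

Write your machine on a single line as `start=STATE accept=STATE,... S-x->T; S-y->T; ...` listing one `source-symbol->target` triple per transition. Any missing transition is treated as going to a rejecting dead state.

start=q0; accept=q7,q8; q0-0->q1; q0-1->q2; q1-0->q3; q1-1->q2; q2-0->q4; q2-1->q5; q3-0->q6; q3-1->q2; q4-0->q4; q4-1->q2; q5-0->q5; q5-1->q5; q6-0->q7; q6-1->q2; q7-0->q7; q7-1->q8; q8-0->q7; q8-1->q9; q9-0->q9; q9-1->q9

Handle the two conditions separately and then intersect. The first has 6 states tracking whether the input so far still matches the prefix `0000`; the second has 3 states tracking partial matches of the forbidden pattern `11`. A product state is a pair (one from each), accepting exactly when both do.
        0   1  
>  q0   q1  q2 
   q1   q3  q2 
   q2   q4  q5 
   q3   q6  q2 
   q4   q4  q2 
   q5   q5  q5 
   q6   q7  q2 
 * q7   q7  q8 
 * q8   q7  q9 
   q9   q9  q9 
(> = start, * = accepting)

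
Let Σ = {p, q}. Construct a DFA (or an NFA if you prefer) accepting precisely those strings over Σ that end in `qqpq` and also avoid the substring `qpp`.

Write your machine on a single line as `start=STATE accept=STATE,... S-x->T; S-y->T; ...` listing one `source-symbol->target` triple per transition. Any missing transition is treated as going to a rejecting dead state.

start=s0; accept=s7; s0-p->s0; s0-q->s1; s1-p->s2; s1-q->s3; s2-p->s4; s2-q->s1; s3-p->s5; s3-q->s3; s4-p->s4; s4-q->s6; s5-p->s4; s5-q->s7; s6-p->s4; s6-q->s8; s7-p->s2; s7-q->s3; s8-p->s9; s8-q->s8; s9-p->s4; s9-q->s10; s10-p->s4; s10-q->s8

Handle the two conditions separately and then intersect. One (5 states) tracks how much of the suffix `qqpq` has currently been matched; the other (4 states) tracks partial matches of the forbidden pattern `qpp`. Each combined state is a pair, one component from each; accept when both components accept.
          p    q  
>  s0     s0   s1 
   s1     s2   s3 
   s2     s4   s1 
   s3     s5   s3 
   s4     s4   s6 
   s5     s4   s7 
   s6     s4   s8 
 * s7     s2   s3 
   s8     s9   s8 
   s9     s4  s10 
   s10    s4   s8 
(> = start, * = accepting)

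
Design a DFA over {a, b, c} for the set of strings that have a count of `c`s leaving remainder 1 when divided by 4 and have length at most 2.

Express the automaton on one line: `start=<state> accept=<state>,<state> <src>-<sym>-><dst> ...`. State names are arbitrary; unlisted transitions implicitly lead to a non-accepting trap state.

Run two small machines in parallel and take their product. One (4 states) tracks the count of `c`s modulo 4; the other (4 states) tracks the input length, saturating at 3. Each combined state is a pair, one component from each; accept when both components accept. Minimizing collapses redundant product states.
5 states suffice.
        a   b   c  
>  S0   S1  S1  S2 
   S1   S3  S3  S4 
 * S2   S4  S4  S3 
   S3   S3  S3  S3 
 * S4   S3  S3  S3 
(> = start, * = accepting)

start=S0 accept=S2,S4 S0-a->S1 S0-b->S1 S0-c->S2 S1-a->S3 S1-b->S3 S1-c->S4 S2-a->S4 S2-b->S4 S2-c->S3 S3-a->S3 S3-b->S3 S3-c->S3 S4-a->S3 S4-b->S3 S4-c->S3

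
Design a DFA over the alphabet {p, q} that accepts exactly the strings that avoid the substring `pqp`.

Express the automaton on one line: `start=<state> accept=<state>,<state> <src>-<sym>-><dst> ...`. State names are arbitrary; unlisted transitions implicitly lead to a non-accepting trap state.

This is the complement of 'contains `pqp`'. Use the same substring-matching states — A through D holding how much of `pqp` has just been matched — but flip the accepting set: everything except the trap D accepts.
A 4-state machine:
       p  q 
>* A   B  A 
 * B   B  C 
 * C   D  A 
   D   D  D 
(> = start, * = accepting)

start=A accept=A,B,C A-p->B A-q->A B-p->B B-q->C C-p->D C-q->A D-p->D D-q->D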